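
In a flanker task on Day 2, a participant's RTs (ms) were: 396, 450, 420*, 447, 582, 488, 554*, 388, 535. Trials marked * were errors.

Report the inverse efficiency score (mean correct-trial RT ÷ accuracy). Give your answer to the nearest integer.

Correct trials (n=7): 396, 450, 447, 582, 488, 388, 535
Mean correct RT = 3286/7 = 469.4286 ms
Proportion correct = 7/9
IES = 469.4286 / (7/9) = 603.551 ms

604 ms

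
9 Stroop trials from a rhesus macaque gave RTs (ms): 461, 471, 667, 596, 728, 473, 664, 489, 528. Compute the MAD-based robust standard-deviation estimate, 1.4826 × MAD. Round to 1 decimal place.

Sorted: 461, 471, 473, 489, 528, 596, 664, 667, 728 → median = 528
|x − 528| sorted: 0, 39, 55, 57, 67, 68, 136, 139, 200 → MAD = 67
Robust SD ≈ 1.4826 × 67 = 99.334

99.3 ms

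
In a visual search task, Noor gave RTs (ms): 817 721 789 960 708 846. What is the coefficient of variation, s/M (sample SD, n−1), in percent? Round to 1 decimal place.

11.4%

n = 6, Σ = 4841, M = 806.8333
Σ(x−M)² = 42550.833; s = √(42550.833/5) = 92.2506
CV = 92.2506 / 806.8333 = 0.11434 = 11.434%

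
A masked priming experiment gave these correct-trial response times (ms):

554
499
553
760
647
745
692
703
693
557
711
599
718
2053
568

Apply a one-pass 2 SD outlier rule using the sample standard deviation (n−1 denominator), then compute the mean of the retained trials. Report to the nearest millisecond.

643 ms

n = 15, ΣRT = 11052, M = 736.800
Σ(x−M)² = 1950696.40; s = √(1950696.40/14) = 373.277
Cutoffs: 736.800 ± 2·373.277 → [-9.8, 1483.4]
Outside: 2053 → excluded.
Retained (n=14): Σ = 8999, mean = 8999/14 = 642.786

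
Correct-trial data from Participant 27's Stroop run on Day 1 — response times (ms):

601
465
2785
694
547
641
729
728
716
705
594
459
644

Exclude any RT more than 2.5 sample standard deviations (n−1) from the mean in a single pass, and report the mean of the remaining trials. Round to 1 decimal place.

n = 13, ΣRT = 10308, M = 792.923
Σ(x−M)² = 4401284.92; s = √(4401284.92/12) = 605.618
Cutoffs: 792.923 ± 2.5·605.618 → [-721.1, 2307.0]
Outside: 2785 → excluded.
Retained (n=12): Σ = 7523, mean = 7523/12 = 626.917

626.9 ms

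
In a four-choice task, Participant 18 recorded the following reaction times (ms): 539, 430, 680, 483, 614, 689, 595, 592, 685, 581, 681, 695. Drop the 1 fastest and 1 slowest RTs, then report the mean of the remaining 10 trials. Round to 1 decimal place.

613.9 ms

Sorted: 430, 483, 539, 581, 592, 595, 614, 680, 681, 685, 689, 695
Drop lowest 1 (430) and highest 1 (695)
Remaining (n=10): Σ = 6139, mean = 6139/10 = 613.900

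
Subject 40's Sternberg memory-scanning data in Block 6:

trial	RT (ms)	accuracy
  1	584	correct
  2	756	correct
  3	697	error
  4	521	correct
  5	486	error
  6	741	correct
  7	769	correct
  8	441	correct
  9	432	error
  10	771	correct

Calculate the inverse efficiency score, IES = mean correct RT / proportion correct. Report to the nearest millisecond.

Correct trials (n=7): 584, 756, 521, 741, 769, 441, 771
Mean correct RT = 4583/7 = 654.7143 ms
Proportion correct = 7/10
IES = 654.7143 / (7/10) = 935.306 ms

935 ms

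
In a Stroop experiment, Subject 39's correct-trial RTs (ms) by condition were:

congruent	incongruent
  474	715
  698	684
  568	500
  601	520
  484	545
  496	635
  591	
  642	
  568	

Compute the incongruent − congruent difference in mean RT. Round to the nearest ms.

M(congruent) = 5122/9 = 569.111
M(incongruent) = 3599/6 = 599.833
Difference = 599.833 − 569.111 = 30.722 ms

31 ms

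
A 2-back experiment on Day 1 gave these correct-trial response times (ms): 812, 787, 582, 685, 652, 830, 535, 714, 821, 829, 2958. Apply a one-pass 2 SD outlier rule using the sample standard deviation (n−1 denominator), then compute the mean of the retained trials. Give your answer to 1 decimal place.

724.7 ms

n = 11, ΣRT = 10205, M = 927.727
Σ(x−M)² = 4640276.18; s = √(4640276.18/10) = 681.196
Cutoffs: 927.727 ± 2·681.196 → [-434.7, 2290.1]
Outside: 2958 → excluded.
Retained (n=10): Σ = 7247, mean = 7247/10 = 724.700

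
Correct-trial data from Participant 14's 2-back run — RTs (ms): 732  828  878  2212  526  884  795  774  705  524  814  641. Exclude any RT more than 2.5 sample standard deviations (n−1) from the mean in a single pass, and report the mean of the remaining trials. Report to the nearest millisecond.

736 ms

n = 12, ΣRT = 10313, M = 859.417
Σ(x−M)² = 2156382.92; s = √(2156382.92/11) = 442.758
Cutoffs: 859.417 ± 2.5·442.758 → [-247.5, 1966.3]
Outside: 2212 → excluded.
Retained (n=11): Σ = 8101, mean = 8101/11 = 736.455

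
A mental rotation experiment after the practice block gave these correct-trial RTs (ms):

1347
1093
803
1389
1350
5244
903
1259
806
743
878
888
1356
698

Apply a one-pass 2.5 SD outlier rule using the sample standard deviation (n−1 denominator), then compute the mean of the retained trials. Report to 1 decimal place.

1039.5 ms

n = 14, ΣRT = 18757, M = 1339.786
Σ(x−M)² = 17262406.36; s = √(17262406.36/13) = 1152.336
Cutoffs: 1339.786 ± 2.5·1152.336 → [-1541.1, 4220.6]
Outside: 5244 → excluded.
Retained (n=13): Σ = 13513, mean = 13513/13 = 1039.462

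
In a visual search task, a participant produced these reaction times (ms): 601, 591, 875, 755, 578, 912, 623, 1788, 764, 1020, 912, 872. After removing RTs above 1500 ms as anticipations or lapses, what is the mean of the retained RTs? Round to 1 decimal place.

Excluded: 1788
Retained (n=11): Σ = 8503
Mean = 8503/11 = 773.0000

773.0 ms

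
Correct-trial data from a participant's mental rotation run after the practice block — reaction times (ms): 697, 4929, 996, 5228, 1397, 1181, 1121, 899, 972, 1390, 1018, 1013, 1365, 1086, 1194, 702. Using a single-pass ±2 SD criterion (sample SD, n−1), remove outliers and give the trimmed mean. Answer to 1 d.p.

1073.6 ms

n = 16, ΣRT = 25188, M = 1574.250
Σ(x−M)² = 28764291.00; s = √(28764291.00/15) = 1384.781
Cutoffs: 1574.250 ± 2·1384.781 → [-1195.3, 4343.8]
Outside: 4929, 5228 → excluded.
Retained (n=14): Σ = 15031, mean = 15031/14 = 1073.643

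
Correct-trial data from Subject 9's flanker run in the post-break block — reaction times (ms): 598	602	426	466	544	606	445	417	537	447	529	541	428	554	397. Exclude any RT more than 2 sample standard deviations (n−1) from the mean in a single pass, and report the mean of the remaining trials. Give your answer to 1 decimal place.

502.5 ms

n = 15, ΣRT = 7537, M = 502.467
Σ(x−M)² = 75043.73; s = √(75043.73/14) = 73.214
Cutoffs: 502.467 ± 2·73.214 → [356.0, 648.9]
No RTs fall outside the cutoffs; all 15 retained. Mean = 7537/15 = 502.467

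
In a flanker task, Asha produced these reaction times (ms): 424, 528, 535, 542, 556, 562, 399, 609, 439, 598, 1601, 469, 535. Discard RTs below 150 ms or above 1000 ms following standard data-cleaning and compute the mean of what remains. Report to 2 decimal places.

Excluded: 1601
Retained (n=12): Σ = 6196
Mean = 6196/12 = 516.3333

516.33 ms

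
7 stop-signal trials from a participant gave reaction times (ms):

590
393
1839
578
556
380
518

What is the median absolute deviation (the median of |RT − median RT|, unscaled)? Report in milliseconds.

Sorted: 380, 393, 518, 556, 578, 590, 1839 → median = 556
|x − 556|: 34, 163, 1283, 22, 0, 176, 38
Sorted deviations: 0, 22, 34, 38, 163, 176, 1283 → MAD = 38

38 ms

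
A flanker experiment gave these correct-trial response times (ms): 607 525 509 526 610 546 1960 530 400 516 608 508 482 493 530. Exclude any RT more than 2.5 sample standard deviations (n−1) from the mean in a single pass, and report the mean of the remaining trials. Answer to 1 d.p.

527.9 ms

n = 15, ΣRT = 9350, M = 623.333
Σ(x−M)² = 1954637.33; s = √(1954637.33/14) = 373.654
Cutoffs: 623.333 ± 2.5·373.654 → [-310.8, 1557.5]
Outside: 1960 → excluded.
Retained (n=14): Σ = 7390, mean = 7390/14 = 527.857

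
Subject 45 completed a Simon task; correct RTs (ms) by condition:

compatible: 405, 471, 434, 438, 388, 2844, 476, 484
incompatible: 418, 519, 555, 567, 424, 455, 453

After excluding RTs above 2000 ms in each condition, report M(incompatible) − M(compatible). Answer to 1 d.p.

42.1 ms

compatible: exclude 2844
M(compatible) = 3096/7 = 442.286
M(incompatible) = 3391/7 = 484.429
Difference = 484.429 − 442.286 = 42.143 ms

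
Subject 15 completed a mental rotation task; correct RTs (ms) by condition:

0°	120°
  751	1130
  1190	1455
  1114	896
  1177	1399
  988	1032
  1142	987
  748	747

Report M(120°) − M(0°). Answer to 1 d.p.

M(0°) = 7110/7 = 1015.714
M(120°) = 7646/7 = 1092.286
Difference = 1092.286 − 1015.714 = 76.571 ms

76.6 ms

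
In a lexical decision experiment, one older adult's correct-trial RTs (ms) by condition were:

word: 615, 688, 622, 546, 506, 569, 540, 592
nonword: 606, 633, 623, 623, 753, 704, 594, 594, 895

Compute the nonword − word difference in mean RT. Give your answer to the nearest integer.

85 ms

M(word) = 4678/8 = 584.750
M(nonword) = 6025/9 = 669.444
Difference = 669.444 − 584.750 = 84.694 ms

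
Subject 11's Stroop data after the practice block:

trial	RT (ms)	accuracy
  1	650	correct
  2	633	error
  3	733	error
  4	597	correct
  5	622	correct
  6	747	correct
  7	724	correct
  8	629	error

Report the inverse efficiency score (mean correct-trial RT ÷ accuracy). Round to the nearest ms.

1069 ms

Correct trials (n=5): 650, 597, 622, 747, 724
Mean correct RT = 3340/5 = 668.0000 ms
Proportion correct = 5/8
IES = 668.0000 / (5/8) = 1068.800 ms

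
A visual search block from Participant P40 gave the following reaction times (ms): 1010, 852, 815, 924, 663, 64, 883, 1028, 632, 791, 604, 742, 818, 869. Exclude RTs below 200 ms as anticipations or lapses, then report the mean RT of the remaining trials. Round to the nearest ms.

Excluded: 64
Retained (n=13): Σ = 10631
Mean = 10631/13 = 817.7692

818 ms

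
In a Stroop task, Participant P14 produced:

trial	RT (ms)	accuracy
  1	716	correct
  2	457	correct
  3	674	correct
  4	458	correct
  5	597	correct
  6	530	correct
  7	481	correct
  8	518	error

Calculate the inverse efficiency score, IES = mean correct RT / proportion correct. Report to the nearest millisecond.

639 ms

Correct trials (n=7): 716, 457, 674, 458, 597, 530, 481
Mean correct RT = 3913/7 = 559.0000 ms
Proportion correct = 7/8
IES = 559.0000 / (7/8) = 638.857 ms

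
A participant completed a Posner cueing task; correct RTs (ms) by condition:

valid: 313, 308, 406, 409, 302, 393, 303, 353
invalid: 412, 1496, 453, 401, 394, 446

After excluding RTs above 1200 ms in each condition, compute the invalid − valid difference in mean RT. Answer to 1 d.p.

72.8 ms

invalid: exclude 1496
M(valid) = 2787/8 = 348.375
M(invalid) = 2106/5 = 421.200
Difference = 421.200 − 348.375 = 72.825 ms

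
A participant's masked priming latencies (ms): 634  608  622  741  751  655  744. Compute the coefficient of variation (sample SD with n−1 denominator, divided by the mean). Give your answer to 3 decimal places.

n = 7, Σ = 4755, M = 679.2857
Σ(x−M)² = 24143.429; s = √(24143.429/6) = 63.4343
CV = 63.4343 / 679.2857 = 0.09338

0.093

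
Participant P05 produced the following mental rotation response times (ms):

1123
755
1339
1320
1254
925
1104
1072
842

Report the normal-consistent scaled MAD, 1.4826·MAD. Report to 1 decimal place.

265.4 ms

Sorted: 755, 842, 925, 1072, 1104, 1123, 1254, 1320, 1339 → median = 1104
|x − 1104| sorted: 0, 19, 32, 150, 179, 216, 235, 262, 349 → MAD = 179
Robust SD ≈ 1.4826 × 179 = 265.385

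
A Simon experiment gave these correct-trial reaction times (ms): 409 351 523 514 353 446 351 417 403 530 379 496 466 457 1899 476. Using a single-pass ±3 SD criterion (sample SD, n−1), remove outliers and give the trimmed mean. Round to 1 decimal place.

438.1 ms

n = 16, ΣRT = 8470, M = 529.375
Σ(x−M)² = 2056763.75; s = √(2056763.75/15) = 370.294
Cutoffs: 529.375 ± 3·370.294 → [-581.5, 1640.3]
Outside: 1899 → excluded.
Retained (n=15): Σ = 6571, mean = 6571/15 = 438.067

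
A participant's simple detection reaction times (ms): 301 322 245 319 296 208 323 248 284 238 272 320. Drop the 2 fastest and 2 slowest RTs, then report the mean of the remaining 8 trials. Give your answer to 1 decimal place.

Sorted: 208, 238, 245, 248, 272, 284, 296, 301, 319, 320, 322, 323
Drop lowest 2 (208, 238) and highest 2 (322, 323)
Remaining (n=8): Σ = 2285, mean = 2285/8 = 285.625

285.6 ms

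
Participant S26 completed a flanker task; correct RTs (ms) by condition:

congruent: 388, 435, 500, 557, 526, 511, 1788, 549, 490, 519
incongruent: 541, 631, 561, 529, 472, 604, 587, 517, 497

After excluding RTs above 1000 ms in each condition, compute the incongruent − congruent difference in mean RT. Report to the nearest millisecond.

congruent: exclude 1788
M(congruent) = 4475/9 = 497.222
M(incongruent) = 4939/9 = 548.778
Difference = 548.778 − 497.222 = 51.556 ms

52 ms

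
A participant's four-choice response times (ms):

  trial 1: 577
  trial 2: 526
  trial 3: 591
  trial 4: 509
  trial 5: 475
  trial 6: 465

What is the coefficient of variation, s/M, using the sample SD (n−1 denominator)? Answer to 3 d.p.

n = 6, Σ = 3143, M = 523.8333
Σ(x−M)² = 13408.833; s = √(13408.833/5) = 51.7858
CV = 51.7858 / 523.8333 = 0.09886

0.099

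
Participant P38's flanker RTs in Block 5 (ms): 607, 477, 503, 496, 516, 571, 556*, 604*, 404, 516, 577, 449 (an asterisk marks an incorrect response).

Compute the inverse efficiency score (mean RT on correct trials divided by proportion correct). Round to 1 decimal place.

Correct trials (n=10): 607, 477, 503, 496, 516, 571, 404, 516, 577, 449
Mean correct RT = 5116/10 = 511.6000 ms
Proportion correct = 10/12
IES = 511.6000 / (10/12) = 613.920 ms

613.9 ms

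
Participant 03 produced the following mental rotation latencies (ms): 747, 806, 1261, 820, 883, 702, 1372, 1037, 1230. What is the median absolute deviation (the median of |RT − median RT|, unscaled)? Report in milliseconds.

154 ms

Sorted: 702, 747, 806, 820, 883, 1037, 1230, 1261, 1372 → median = 883
|x − 883|: 136, 77, 378, 63, 0, 181, 489, 154, 347
Sorted deviations: 0, 63, 77, 136, 154, 181, 347, 378, 489 → MAD = 154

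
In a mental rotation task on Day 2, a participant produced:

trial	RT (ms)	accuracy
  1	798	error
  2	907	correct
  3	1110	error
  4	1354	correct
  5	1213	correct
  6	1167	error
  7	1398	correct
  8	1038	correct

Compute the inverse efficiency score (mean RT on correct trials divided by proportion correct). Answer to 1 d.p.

Correct trials (n=5): 907, 1354, 1213, 1398, 1038
Mean correct RT = 5910/5 = 1182.0000 ms
Proportion correct = 5/8
IES = 1182.0000 / (5/8) = 1891.200 ms

1891.2 ms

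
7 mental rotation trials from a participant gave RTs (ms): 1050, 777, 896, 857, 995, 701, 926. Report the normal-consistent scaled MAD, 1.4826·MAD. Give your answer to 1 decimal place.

146.8 ms

Sorted: 701, 777, 857, 896, 926, 995, 1050 → median = 896
|x − 896| sorted: 0, 30, 39, 99, 119, 154, 195 → MAD = 99
Robust SD ≈ 1.4826 × 99 = 146.777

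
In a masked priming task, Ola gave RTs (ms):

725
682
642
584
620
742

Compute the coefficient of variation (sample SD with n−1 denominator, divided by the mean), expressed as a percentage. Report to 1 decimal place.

9.2%

n = 6, Σ = 3995, M = 665.8333
Σ(x−M)² = 18928.833; s = √(18928.833/5) = 61.5286
CV = 61.5286 / 665.8333 = 0.09241 = 9.241%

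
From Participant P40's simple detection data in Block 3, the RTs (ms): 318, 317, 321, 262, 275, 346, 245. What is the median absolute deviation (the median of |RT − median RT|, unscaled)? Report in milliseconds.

29 ms

Sorted: 245, 262, 275, 317, 318, 321, 346 → median = 317
|x − 317|: 1, 0, 4, 55, 42, 29, 72
Sorted deviations: 0, 1, 4, 29, 42, 55, 72 → MAD = 29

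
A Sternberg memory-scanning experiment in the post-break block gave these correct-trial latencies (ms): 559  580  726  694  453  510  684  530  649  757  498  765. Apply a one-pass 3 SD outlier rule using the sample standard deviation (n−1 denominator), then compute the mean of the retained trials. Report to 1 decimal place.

n = 12, ΣRT = 7405, M = 617.083
Σ(x−M)² = 129634.92; s = √(129634.92/11) = 108.559
Cutoffs: 617.083 ± 3·108.559 → [291.4, 942.8]
No RTs fall outside the cutoffs; all 12 retained. Mean = 7405/12 = 617.083

617.1 ms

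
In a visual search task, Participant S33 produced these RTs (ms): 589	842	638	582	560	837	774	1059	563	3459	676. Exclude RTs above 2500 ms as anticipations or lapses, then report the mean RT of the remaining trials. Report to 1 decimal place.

712.0 ms

Excluded: 3459
Retained (n=10): Σ = 7120
Mean = 7120/10 = 712.0000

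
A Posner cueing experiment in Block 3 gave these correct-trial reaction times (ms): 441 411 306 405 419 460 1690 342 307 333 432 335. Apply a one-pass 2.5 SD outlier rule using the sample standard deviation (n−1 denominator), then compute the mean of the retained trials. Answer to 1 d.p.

381.0 ms

n = 12, ΣRT = 5881, M = 490.083
Σ(x−M)² = 1603094.92; s = √(1603094.92/11) = 381.754
Cutoffs: 490.083 ± 2.5·381.754 → [-464.3, 1444.5]
Outside: 1690 → excluded.
Retained (n=11): Σ = 4191, mean = 4191/11 = 381.000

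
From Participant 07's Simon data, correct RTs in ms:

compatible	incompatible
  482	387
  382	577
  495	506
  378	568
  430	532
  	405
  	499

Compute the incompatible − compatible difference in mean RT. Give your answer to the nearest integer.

M(compatible) = 2167/5 = 433.400
M(incompatible) = 3474/7 = 496.286
Difference = 496.286 − 433.400 = 62.886 ms

63 ms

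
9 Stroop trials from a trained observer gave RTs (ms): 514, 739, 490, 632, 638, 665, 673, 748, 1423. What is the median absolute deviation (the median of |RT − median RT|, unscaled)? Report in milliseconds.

Sorted: 490, 514, 632, 638, 665, 673, 739, 748, 1423 → median = 665
|x − 665|: 151, 74, 175, 33, 27, 0, 8, 83, 758
Sorted deviations: 0, 8, 27, 33, 74, 83, 151, 175, 758 → MAD = 74

74 ms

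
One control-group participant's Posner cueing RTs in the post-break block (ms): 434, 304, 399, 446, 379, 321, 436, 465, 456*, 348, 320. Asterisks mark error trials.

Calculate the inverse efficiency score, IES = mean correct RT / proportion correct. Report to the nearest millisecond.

424 ms

Correct trials (n=10): 434, 304, 399, 446, 379, 321, 436, 465, 348, 320
Mean correct RT = 3852/10 = 385.2000 ms
Proportion correct = 10/11
IES = 385.2000 / (10/11) = 423.720 ms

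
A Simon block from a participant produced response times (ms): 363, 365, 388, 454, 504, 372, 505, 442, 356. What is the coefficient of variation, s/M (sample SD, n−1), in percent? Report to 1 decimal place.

14.6%

n = 9, Σ = 3749, M = 416.5556
Σ(x−M)² = 29512.222; s = √(29512.222/8) = 60.7374
CV = 60.7374 / 416.5556 = 0.14581 = 14.581%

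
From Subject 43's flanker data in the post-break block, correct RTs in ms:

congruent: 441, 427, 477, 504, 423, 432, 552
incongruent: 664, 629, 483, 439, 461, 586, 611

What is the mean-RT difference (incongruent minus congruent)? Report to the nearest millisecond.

88 ms

M(congruent) = 3256/7 = 465.143
M(incongruent) = 3873/7 = 553.286
Difference = 553.286 − 465.143 = 88.143 ms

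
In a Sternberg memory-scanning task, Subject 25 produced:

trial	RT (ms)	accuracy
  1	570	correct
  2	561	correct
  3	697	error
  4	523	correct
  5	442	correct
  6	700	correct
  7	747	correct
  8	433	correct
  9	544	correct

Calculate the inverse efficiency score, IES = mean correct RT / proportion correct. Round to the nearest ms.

Correct trials (n=8): 570, 561, 523, 442, 700, 747, 433, 544
Mean correct RT = 4520/8 = 565.0000 ms
Proportion correct = 8/9
IES = 565.0000 / (8/9) = 635.625 ms

636 ms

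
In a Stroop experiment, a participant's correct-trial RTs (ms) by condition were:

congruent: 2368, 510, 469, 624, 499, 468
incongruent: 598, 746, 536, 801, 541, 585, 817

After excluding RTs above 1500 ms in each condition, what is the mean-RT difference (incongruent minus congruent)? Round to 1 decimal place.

congruent: exclude 2368
M(congruent) = 2570/5 = 514.000
M(incongruent) = 4624/7 = 660.571
Difference = 660.571 − 514.000 = 146.571 ms

146.6 ms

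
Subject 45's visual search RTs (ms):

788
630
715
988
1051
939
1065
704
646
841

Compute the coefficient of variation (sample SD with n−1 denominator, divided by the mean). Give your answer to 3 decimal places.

n = 10, Σ = 8367, M = 836.7000
Σ(x−M)² = 245304.100; s = √(245304.100/9) = 165.0939
CV = 165.0939 / 836.7000 = 0.19732

0.197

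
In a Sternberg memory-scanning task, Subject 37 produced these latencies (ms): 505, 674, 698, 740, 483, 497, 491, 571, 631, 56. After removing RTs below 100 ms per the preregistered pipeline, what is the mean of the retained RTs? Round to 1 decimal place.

587.8 ms

Excluded: 56
Retained (n=9): Σ = 5290
Mean = 5290/9 = 587.7778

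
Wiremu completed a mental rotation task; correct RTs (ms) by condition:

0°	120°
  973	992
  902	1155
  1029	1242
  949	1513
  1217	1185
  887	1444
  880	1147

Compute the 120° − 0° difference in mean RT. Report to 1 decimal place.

M(0°) = 6837/7 = 976.714
M(120°) = 8678/7 = 1239.714
Difference = 1239.714 − 976.714 = 263.000 ms

263.0 ms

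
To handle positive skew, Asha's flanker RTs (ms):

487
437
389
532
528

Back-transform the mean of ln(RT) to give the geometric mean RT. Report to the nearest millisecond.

ln(RT): 6.1883, 6.0799, 5.9636, 6.2766, 6.2691
Mean ln(RT) = 30.7775/5 = 6.15550
Geometric mean = exp(6.15550) = 471.30 ms

471 ms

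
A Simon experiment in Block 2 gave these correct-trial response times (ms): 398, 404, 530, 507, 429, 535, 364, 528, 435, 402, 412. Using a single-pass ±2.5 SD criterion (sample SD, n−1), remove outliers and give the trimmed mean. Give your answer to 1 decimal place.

449.5 ms

n = 11, ΣRT = 4944, M = 449.455
Σ(x−M)² = 39584.73; s = √(39584.73/10) = 62.916
Cutoffs: 449.455 ± 2.5·62.916 → [292.2, 606.7]
No RTs fall outside the cutoffs; all 11 retained. Mean = 4944/11 = 449.455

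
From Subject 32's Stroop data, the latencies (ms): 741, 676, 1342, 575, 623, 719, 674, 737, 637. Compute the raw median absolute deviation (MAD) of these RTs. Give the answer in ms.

Sorted: 575, 623, 637, 674, 676, 719, 737, 741, 1342 → median = 676
|x − 676|: 65, 0, 666, 101, 53, 43, 2, 61, 39
Sorted deviations: 0, 2, 39, 43, 53, 61, 65, 101, 666 → MAD = 53

53 ms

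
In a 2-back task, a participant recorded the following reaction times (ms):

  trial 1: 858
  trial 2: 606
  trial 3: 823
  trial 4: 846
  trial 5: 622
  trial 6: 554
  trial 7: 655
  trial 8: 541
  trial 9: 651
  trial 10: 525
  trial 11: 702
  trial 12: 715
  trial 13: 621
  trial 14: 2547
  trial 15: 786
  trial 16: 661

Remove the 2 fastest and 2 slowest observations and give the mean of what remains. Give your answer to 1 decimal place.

Sorted: 525, 541, 554, 606, 621, 622, 651, 655, 661, 702, 715, 786, 823, 846, 858, 2547
Drop lowest 2 (525, 541) and highest 2 (858, 2547)
Remaining (n=12): Σ = 8242, mean = 8242/12 = 686.833

686.8 ms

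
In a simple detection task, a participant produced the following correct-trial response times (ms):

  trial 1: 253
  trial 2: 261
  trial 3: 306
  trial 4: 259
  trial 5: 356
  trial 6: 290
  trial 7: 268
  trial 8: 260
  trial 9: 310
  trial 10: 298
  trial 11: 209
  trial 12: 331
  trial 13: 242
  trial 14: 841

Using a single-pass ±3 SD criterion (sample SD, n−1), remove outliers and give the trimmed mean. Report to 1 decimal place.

280.2 ms

n = 14, ΣRT = 4484, M = 320.286
Σ(x−M)² = 310936.86; s = √(310936.86/13) = 154.655
Cutoffs: 320.286 ± 3·154.655 → [-143.7, 784.3]
Outside: 841 → excluded.
Retained (n=13): Σ = 3643, mean = 3643/13 = 280.231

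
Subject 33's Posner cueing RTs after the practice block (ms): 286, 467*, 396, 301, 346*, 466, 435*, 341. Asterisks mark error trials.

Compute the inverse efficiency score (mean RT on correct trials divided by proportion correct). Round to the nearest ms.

Correct trials (n=5): 286, 396, 301, 466, 341
Mean correct RT = 1790/5 = 358.0000 ms
Proportion correct = 5/8
IES = 358.0000 / (5/8) = 572.800 ms

573 ms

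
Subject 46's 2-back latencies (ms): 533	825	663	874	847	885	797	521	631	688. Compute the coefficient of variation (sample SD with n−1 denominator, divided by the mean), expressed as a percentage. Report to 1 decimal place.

18.9%

n = 10, Σ = 7264, M = 726.4000
Σ(x−M)² = 170378.400; s = √(170378.400/9) = 137.5897
CV = 137.5897 / 726.4000 = 0.18941 = 18.941%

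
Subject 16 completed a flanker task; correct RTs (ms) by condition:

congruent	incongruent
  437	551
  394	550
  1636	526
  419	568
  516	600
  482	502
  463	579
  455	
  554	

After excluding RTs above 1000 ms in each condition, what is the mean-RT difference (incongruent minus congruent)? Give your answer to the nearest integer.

89 ms

congruent: exclude 1636
M(congruent) = 3720/8 = 465.000
M(incongruent) = 3876/7 = 553.714
Difference = 553.714 − 465.000 = 88.714 ms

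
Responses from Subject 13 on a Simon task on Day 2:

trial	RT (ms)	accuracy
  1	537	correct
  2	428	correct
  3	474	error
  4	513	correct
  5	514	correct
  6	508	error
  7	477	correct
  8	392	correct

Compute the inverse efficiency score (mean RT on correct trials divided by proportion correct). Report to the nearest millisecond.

636 ms

Correct trials (n=6): 537, 428, 513, 514, 477, 392
Mean correct RT = 2861/6 = 476.8333 ms
Proportion correct = 6/8
IES = 476.8333 / (6/8) = 635.778 ms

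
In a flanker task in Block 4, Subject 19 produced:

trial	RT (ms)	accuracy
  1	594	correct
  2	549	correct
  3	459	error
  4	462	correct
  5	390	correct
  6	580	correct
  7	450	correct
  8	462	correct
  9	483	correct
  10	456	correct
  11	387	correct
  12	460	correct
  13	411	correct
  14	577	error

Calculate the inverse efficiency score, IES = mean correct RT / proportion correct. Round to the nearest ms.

553 ms

Correct trials (n=12): 594, 549, 462, 390, 580, 450, 462, 483, 456, 387, 460, 411
Mean correct RT = 5684/12 = 473.6667 ms
Proportion correct = 12/14
IES = 473.6667 / (12/14) = 552.611 ms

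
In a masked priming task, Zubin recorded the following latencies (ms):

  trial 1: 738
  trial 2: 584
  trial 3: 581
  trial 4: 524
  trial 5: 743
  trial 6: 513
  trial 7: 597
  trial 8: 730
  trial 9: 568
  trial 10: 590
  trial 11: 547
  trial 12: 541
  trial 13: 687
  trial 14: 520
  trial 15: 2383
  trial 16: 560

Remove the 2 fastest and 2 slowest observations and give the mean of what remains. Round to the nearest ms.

604 ms

Sorted: 513, 520, 524, 541, 547, 560, 568, 581, 584, 590, 597, 687, 730, 738, 743, 2383
Drop lowest 2 (513, 520) and highest 2 (743, 2383)
Remaining (n=12): Σ = 7247, mean = 7247/12 = 603.917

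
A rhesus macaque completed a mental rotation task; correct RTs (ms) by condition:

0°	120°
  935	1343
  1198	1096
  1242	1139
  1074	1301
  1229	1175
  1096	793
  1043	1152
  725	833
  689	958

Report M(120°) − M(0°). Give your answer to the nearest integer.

62 ms

M(0°) = 9231/9 = 1025.667
M(120°) = 9790/9 = 1087.778
Difference = 1087.778 − 1025.667 = 62.111 ms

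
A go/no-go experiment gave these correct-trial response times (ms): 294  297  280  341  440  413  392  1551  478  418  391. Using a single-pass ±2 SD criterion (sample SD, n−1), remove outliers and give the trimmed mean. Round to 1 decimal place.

374.4 ms

n = 11, ΣRT = 5295, M = 481.364
Σ(x−M)² = 1300028.55; s = √(1300028.55/10) = 360.559
Cutoffs: 481.364 ± 2·360.559 → [-239.8, 1202.5]
Outside: 1551 → excluded.
Retained (n=10): Σ = 3744, mean = 3744/10 = 374.400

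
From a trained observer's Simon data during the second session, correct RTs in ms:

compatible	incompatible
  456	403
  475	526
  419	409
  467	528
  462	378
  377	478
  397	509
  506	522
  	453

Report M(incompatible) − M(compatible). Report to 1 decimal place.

M(compatible) = 3559/8 = 444.875
M(incompatible) = 4206/9 = 467.333
Difference = 467.333 − 444.875 = 22.458 ms

22.5 ms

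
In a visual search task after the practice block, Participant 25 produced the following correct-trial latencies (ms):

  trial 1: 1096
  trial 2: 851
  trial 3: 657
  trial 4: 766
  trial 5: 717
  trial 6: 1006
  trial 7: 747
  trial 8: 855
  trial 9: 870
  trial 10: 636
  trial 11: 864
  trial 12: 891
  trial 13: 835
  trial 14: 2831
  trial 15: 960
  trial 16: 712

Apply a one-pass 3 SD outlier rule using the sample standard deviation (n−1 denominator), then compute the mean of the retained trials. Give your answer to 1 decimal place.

830.9 ms

n = 16, ΣRT = 15294, M = 955.875
Σ(x−M)² = 3981931.75; s = √(3981931.75/15) = 515.230
Cutoffs: 955.875 ± 3·515.230 → [-589.8, 2501.6]
Outside: 2831 → excluded.
Retained (n=15): Σ = 12463, mean = 12463/15 = 830.867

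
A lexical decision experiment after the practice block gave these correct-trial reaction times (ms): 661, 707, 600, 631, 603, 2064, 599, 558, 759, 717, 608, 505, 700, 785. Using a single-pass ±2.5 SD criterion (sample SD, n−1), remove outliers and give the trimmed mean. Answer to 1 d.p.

648.7 ms

n = 14, ΣRT = 10497, M = 749.786
Σ(x−M)² = 1939384.36; s = √(1939384.36/13) = 386.243
Cutoffs: 749.786 ± 2.5·386.243 → [-215.8, 1715.4]
Outside: 2064 → excluded.
Retained (n=13): Σ = 8433, mean = 8433/13 = 648.692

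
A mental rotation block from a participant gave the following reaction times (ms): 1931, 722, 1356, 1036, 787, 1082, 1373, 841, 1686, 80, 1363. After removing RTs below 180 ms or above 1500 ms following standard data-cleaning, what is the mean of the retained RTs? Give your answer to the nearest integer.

1070 ms

Excluded: 80, 1686, 1931
Retained (n=8): Σ = 8560
Mean = 8560/8 = 1070.0000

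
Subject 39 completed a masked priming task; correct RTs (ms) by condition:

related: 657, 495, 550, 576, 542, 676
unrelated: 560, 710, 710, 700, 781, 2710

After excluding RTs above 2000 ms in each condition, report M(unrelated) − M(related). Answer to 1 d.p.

109.5 ms

unrelated: exclude 2710
M(related) = 3496/6 = 582.667
M(unrelated) = 3461/5 = 692.200
Difference = 692.200 − 582.667 = 109.533 ms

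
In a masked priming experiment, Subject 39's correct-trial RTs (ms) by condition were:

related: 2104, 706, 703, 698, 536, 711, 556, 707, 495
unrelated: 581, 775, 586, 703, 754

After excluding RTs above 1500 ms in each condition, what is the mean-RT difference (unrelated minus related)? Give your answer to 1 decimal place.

40.8 ms

related: exclude 2104
M(related) = 5112/8 = 639.000
M(unrelated) = 3399/5 = 679.800
Difference = 679.800 − 639.000 = 40.800 ms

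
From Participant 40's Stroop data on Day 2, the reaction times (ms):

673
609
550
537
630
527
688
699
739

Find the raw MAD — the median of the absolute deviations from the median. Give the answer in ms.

69 ms

Sorted: 527, 537, 550, 609, 630, 673, 688, 699, 739 → median = 630
|x − 630|: 43, 21, 80, 93, 0, 103, 58, 69, 109
Sorted deviations: 0, 21, 43, 58, 69, 80, 93, 103, 109 → MAD = 69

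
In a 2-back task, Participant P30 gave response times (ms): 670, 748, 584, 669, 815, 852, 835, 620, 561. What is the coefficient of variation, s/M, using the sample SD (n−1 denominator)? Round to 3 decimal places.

n = 9, Σ = 6354, M = 706.0000
Σ(x−M)² = 97572.000; s = √(97572.000/8) = 110.4378
CV = 110.4378 / 706.0000 = 0.15643

0.156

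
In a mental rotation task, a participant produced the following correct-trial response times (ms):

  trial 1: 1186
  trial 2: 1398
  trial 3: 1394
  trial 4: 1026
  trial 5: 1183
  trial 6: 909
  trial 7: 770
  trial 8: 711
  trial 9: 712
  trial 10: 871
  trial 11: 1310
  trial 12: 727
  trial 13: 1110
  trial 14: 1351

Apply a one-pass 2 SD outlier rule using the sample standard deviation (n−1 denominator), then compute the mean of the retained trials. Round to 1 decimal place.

1047.0 ms

n = 14, ΣRT = 14658, M = 1047.000
Σ(x−M)² = 901692.00; s = √(901692.00/13) = 263.365
Cutoffs: 1047.000 ± 2·263.365 → [520.3, 1573.7]
No RTs fall outside the cutoffs; all 14 retained. Mean = 14658/14 = 1047.000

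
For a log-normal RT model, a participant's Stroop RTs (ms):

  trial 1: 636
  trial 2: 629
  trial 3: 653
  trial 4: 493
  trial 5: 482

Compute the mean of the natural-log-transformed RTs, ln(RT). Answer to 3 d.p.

6.352

ln(RT): 6.4552, 6.4441, 6.4816, 6.2005, 6.1779
Σ ln(RT) = 31.7594
Mean = 31.7594/5 = 6.35187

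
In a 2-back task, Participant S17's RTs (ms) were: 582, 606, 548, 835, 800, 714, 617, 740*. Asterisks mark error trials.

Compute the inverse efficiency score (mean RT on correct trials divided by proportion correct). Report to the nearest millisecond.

Correct trials (n=7): 582, 606, 548, 835, 800, 714, 617
Mean correct RT = 4702/7 = 671.7143 ms
Proportion correct = 7/8
IES = 671.7143 / (7/8) = 767.673 ms

768 ms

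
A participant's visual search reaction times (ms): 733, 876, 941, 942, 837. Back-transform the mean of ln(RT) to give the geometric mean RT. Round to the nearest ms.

ln(RT): 6.5971, 6.7754, 6.8469, 6.8480, 6.7298
Mean ln(RT) = 33.7973/5 = 6.75946
Geometric mean = exp(6.75946) = 862.17 ms

862 ms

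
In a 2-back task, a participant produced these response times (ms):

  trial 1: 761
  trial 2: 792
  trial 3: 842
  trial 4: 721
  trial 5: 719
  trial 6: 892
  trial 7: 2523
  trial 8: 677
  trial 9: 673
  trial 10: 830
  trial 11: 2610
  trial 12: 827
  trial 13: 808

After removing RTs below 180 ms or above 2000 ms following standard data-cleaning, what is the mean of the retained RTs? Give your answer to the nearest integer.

Excluded: 2523, 2610
Retained (n=11): Σ = 8542
Mean = 8542/11 = 776.5455

777 ms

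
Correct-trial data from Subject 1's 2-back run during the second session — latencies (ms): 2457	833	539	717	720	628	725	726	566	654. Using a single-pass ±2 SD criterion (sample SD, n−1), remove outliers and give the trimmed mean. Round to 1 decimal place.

n = 10, ΣRT = 8565, M = 856.500
Σ(x−M)² = 2912982.50; s = √(2912982.50/9) = 568.915
Cutoffs: 856.500 ± 2·568.915 → [-281.3, 1994.3]
Outside: 2457 → excluded.
Retained (n=9): Σ = 6108, mean = 6108/9 = 678.667

678.7 ms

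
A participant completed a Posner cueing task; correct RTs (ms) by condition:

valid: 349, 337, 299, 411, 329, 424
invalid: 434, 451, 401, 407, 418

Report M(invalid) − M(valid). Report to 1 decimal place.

64.0 ms

M(valid) = 2149/6 = 358.167
M(invalid) = 2111/5 = 422.200
Difference = 422.200 − 358.167 = 64.033 ms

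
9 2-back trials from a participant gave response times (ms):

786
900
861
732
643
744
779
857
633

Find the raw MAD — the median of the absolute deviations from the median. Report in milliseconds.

78 ms

Sorted: 633, 643, 732, 744, 779, 786, 857, 861, 900 → median = 779
|x − 779|: 7, 121, 82, 47, 136, 35, 0, 78, 146
Sorted deviations: 0, 7, 35, 47, 78, 82, 121, 136, 146 → MAD = 78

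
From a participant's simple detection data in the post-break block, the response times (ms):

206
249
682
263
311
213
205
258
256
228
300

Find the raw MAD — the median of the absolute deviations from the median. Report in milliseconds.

Sorted: 205, 206, 213, 228, 249, 256, 258, 263, 300, 311, 682 → median = 256
|x − 256|: 50, 7, 426, 7, 55, 43, 51, 2, 0, 28, 44
Sorted deviations: 0, 2, 7, 7, 28, 43, 44, 50, 51, 55, 426 → MAD = 43

43 ms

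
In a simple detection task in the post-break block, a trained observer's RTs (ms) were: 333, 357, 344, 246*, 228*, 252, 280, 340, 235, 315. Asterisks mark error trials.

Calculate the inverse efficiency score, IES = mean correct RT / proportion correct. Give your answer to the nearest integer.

384 ms

Correct trials (n=8): 333, 357, 344, 252, 280, 340, 235, 315
Mean correct RT = 2456/8 = 307.0000 ms
Proportion correct = 8/10
IES = 307.0000 / (8/10) = 383.750 ms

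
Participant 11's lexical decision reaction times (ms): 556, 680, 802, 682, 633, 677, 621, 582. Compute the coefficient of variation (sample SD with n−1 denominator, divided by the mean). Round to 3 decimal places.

n = 8, Σ = 5233, M = 654.1250
Σ(x−M)² = 40210.875; s = √(40210.875/7) = 75.7919
CV = 75.7919 / 654.1250 = 0.11587

0.116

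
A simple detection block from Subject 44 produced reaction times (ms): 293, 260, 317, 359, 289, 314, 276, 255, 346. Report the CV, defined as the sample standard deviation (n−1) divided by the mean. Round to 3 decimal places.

n = 9, Σ = 2709, M = 301.0000
Σ(x−M)² = 10444.000; s = √(10444.000/8) = 36.1317
CV = 36.1317 / 301.0000 = 0.12004

0.120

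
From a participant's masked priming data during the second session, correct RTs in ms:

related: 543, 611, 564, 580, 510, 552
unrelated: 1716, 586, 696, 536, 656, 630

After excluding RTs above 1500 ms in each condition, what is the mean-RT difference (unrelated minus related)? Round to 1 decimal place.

60.8 ms

unrelated: exclude 1716
M(related) = 3360/6 = 560.000
M(unrelated) = 3104/5 = 620.800
Difference = 620.800 − 560.000 = 60.800 ms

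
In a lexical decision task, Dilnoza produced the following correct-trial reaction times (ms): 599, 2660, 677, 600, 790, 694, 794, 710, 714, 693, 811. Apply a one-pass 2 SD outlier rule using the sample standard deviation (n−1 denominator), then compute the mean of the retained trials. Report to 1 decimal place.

n = 11, ΣRT = 9742, M = 885.636
Σ(x−M)² = 3512898.55; s = √(3512898.55/10) = 592.697
Cutoffs: 885.636 ± 2·592.697 → [-299.8, 2071.0]
Outside: 2660 → excluded.
Retained (n=10): Σ = 7082, mean = 7082/10 = 708.200

708.2 ms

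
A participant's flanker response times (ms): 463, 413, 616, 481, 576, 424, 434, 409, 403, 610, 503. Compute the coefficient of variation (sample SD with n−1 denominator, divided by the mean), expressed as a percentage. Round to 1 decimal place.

16.7%

n = 11, Σ = 5332, M = 484.7273
Σ(x−M)² = 65896.182; s = √(65896.182/10) = 81.1765
CV = 81.1765 / 484.7273 = 0.16747 = 16.747%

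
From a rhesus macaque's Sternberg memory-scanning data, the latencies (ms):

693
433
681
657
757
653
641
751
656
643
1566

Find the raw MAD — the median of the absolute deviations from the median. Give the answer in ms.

Sorted: 433, 641, 643, 653, 656, 657, 681, 693, 751, 757, 1566 → median = 657
|x − 657|: 36, 224, 24, 0, 100, 4, 16, 94, 1, 14, 909
Sorted deviations: 0, 1, 4, 14, 16, 24, 36, 94, 100, 224, 909 → MAD = 24

24 ms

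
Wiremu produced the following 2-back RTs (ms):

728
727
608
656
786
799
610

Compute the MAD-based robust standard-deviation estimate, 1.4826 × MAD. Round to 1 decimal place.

105.3 ms

Sorted: 608, 610, 656, 727, 728, 786, 799 → median = 727
|x − 727| sorted: 0, 1, 59, 71, 72, 117, 119 → MAD = 71
Robust SD ≈ 1.4826 × 71 = 105.265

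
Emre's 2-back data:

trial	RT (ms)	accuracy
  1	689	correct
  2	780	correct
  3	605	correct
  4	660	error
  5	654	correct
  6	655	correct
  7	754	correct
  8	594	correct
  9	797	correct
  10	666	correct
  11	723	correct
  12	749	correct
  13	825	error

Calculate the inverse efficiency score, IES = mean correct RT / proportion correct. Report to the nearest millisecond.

Correct trials (n=11): 689, 780, 605, 654, 655, 754, 594, 797, 666, 723, 749
Mean correct RT = 7666/11 = 696.9091 ms
Proportion correct = 11/13
IES = 696.9091 / (11/13) = 823.620 ms

824 ms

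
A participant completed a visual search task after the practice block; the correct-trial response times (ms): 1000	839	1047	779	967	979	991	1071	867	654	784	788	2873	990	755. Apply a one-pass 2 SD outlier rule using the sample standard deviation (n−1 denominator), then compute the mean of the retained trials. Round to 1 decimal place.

n = 15, ΣRT = 15384, M = 1025.600
Σ(x−M)² = 3871051.60; s = √(3871051.60/14) = 525.836
Cutoffs: 1025.600 ± 2·525.836 → [-26.1, 2077.3]
Outside: 2873 → excluded.
Retained (n=14): Σ = 12511, mean = 12511/14 = 893.643

893.6 ms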